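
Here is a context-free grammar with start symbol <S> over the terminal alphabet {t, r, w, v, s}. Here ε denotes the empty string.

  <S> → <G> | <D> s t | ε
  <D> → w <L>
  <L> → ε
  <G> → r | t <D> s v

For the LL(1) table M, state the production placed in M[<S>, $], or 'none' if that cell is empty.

FIRST(<D>): from <D>→w <L> we get {w}. So FIRST(<D>) = {w}.
FIRST(<L>): from <L>→ε we get {ε}. So FIRST(<L>) = {ε}.
FIRST(<G>): from <G>→r we get {r}; from <G>→t <D> s v we get {t}. So FIRST(<G>) = {r, t}.
FIRST(<S>): from <S>→<G> we get {r, t}; from <S>→<D> s t we get {w}; from <S>→ε we get {ε}. So FIRST(<S>) = {ε, r, t, w}.
FOLLOW(<S>) includes $ since <S> is the start symbol.
FOLLOW(<S>): <S> appears on no right-hand side. Thus FOLLOW(<S>) = {$}.
For <S> → <G>: FIRST(<G>) = {r, t}, so it goes in M[<S>, t] for t ∈ {r, t}.
For <S> → <D> s t: FIRST(<D> s t) = {w}, so it goes in M[<S>, t] for t ∈ {w}.
For <S> → ε: FIRST(ε) = {ε}, so it goes in M[<S>, t] for t ∈ {}; since ε ∈ FIRST, also for every t ∈ FOLLOW(<S>) = {$}.

<S> → ε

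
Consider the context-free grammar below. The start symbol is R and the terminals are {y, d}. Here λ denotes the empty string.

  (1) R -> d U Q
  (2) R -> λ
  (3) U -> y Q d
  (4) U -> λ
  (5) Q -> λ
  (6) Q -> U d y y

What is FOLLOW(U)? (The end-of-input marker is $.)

{$, d, y}

FIRST(R) = {λ, d}
FIRST(U) = {λ, y}
FIRST(Q) = {λ, d, y}  (via U d y y)
FOLLOW(R) includes $ since R is the start symbol.
FOLLOW(R): R appears on no right-hand side. Thus FOLLOW(R) = {$}.
FOLLOW(U): in R->d U Q, U is followed by Q with FIRST {λ, d, y}; in R->d U Q, the suffix after U is nullable, so FOLLOW(U) ⊇ FOLLOW(R) = {$}; in Q->U d y y, U is followed by d y y with FIRST {d}. Thus FOLLOW(U) = {$, d, y}.
FOLLOW(Q): in R->d U Q, the suffix after Q is empty, so FOLLOW(Q) ⊇ FOLLOW(R) = {$}; in U->y Q d, Q is followed by d with FIRST {d}. Thus FOLLOW(Q) = {$, d}.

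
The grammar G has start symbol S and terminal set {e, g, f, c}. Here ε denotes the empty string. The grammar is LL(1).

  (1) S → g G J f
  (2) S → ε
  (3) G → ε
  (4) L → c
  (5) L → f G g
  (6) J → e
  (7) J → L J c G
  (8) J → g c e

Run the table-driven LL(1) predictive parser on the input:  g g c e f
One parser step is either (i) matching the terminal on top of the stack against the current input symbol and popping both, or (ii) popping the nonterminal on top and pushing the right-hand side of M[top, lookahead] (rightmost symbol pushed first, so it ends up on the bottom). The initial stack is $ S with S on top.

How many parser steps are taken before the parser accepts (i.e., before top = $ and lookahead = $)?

8

step 1: stack=$ S  input=g g c e f $  — expand S → g G J f
step 2: stack=$ f J G g  input=g g c e f $  — match g
step 3: stack=$ f J G  input=g c e f $  — expand G → ε
step 4: stack=$ f J  input=g c e f $  — expand J → g c e
step 5: stack=$ f e c g  input=g c e f $  — match g
step 6: stack=$ f e c  input=c e f $  — match c
step 7: stack=$ f e  input=e f $  — match e
step 8: stack=$ f  input=f $  — match f
Accept reached after 8 steps.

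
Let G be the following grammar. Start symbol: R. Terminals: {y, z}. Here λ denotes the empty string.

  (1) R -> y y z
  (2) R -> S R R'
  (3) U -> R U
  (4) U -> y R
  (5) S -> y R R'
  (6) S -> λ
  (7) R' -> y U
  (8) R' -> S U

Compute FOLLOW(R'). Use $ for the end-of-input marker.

FIRST(S): from S->y R R' we get {y}; from S->λ we get {λ}. So FIRST(S) = {λ, y}.
FIRST(R): from R->y y z we get {y}; from R->S R R' we get {y}. So FIRST(R) = {y}.
FIRST(U): from U->R U we get {y}; from U->y R we get {y}. So FIRST(U) = {y}.
FIRST(R'): from R'->y U we get {y}; from R'->S U we get {y}. So FIRST(R') = {y}.
FOLLOW(R) includes $ since R is the start symbol.
FOLLOW(S): in R->S R R', S is followed by R R' with FIRST {y}; in R'->S U, S is followed by U with FIRST {y}. Thus FOLLOW(S) = {y}.
FOLLOW(R): in R->S R R', R is followed by R' with FIRST {y}; in U->R U, R is followed by U with FIRST {y}; in U->y R, the suffix after R is empty, so FOLLOW(R) ⊇ FOLLOW(U) = {$, y}; in S->y R R', R is followed by R' with FIRST {y}. Thus FOLLOW(R) = {$, y}.
FOLLOW(R'): in R->S R R', the suffix after R' is empty, so FOLLOW(R') ⊇ FOLLOW(R) = {$, y}; in S->y R R', the suffix after R' is empty, so FOLLOW(R') ⊇ FOLLOW(S) = {y}. Thus FOLLOW(R') = {$, y}.
FOLLOW(U): in U->R U, the suffix after U is empty (adds nothing new); in R'->y U, the suffix after U is empty, so FOLLOW(U) ⊇ FOLLOW(R') = {$, y}; in R'->S U, the suffix after U is empty, so FOLLOW(U) ⊇ FOLLOW(R') = {$, y}. Thus FOLLOW(U) = {$, y}.

{$, y}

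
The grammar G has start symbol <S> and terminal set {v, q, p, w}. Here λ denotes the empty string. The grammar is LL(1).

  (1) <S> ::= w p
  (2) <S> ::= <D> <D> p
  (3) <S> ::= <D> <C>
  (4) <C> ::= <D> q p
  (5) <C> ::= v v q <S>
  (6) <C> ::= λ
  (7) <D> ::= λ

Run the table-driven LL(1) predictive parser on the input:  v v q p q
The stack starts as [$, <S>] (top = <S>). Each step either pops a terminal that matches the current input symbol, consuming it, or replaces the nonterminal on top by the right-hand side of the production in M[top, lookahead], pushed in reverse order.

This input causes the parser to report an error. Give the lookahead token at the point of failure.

q

step 1: stack=$ <S>  input=v v q p q $  — expand <S> ::= <D> <C>
step 2: stack=$ <C> <D>  input=v v q p q $  — expand <D> ::= λ
step 3: stack=$ <C>  input=v v q p q $  — expand <C> ::= v v q <S>
step 4: stack=$ <S> q v v  input=v v q p q $  — match v
step 5: stack=$ <S> q v  input=v q p q $  — match v
step 6: stack=$ <S> q  input=q p q $  — match q
step 7: stack=$ <S>  input=p q $  — expand <S> ::= <D> <D> p
step 8: stack=$ p <D> <D>  input=p q $  — expand <D> ::= λ
step 9: stack=$ p <D>  input=p q $  — expand <D> ::= λ
step 10: stack=$ p  input=p q $  — match p
step 11: stack=$  input=q $  — error: stack empty but input remains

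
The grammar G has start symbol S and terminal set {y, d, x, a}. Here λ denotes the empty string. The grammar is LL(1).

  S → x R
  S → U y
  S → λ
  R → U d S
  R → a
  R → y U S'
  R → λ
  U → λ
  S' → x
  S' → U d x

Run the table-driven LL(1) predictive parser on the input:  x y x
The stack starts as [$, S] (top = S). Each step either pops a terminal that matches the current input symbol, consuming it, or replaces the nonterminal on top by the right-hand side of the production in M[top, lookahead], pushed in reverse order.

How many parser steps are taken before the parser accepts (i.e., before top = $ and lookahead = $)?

7

     Stack     Input    Action
  1  $ S       x y x $  expand S → x R
  2  $ R x     x y x $  match x
  3  $ R       y x $    expand R → y U S'
  4  $ S' U y  y x $    match y
  5  $ S' U    x $      expand U → λ
  6  $ S'      x $      expand S' → x
  7  $ x       x $      match x
Accept reached after 7 steps.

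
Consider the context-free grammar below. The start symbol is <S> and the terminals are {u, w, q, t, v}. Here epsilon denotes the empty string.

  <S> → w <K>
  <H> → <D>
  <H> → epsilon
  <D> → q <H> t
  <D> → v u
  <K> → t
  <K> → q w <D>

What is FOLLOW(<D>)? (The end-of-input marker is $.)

FIRST(<S>) = {w}
FIRST(<D>) = {q, v}
FIRST(<K>) = {q, t}
FIRST(<H>) = {epsilon, q, v}  (via <D>)
FOLLOW(<S>) includes $ since <S> is the start symbol.
FOLLOW(<S>): <S> appears on no right-hand side. Thus FOLLOW(<S>) = {$}.
FOLLOW(<H>): in <D>→q <H> t, <H> is followed by t with FIRST {t}. Thus FOLLOW(<H>) = {t}.
FOLLOW(<K>): in <S>→w <K>, the suffix after <K> is empty, so FOLLOW(<K>) ⊇ FOLLOW(<S>) = {$}. Thus FOLLOW(<K>) = {$}.
FOLLOW(<D>): in <H>→<D>, the suffix after <D> is empty, so FOLLOW(<D>) ⊇ FOLLOW(<H>) = {t}; in <K>→q w <D>, the suffix after <D> is empty, so FOLLOW(<D>) ⊇ FOLLOW(<K>) = {$}. Thus FOLLOW(<D>) = {$, t}.

{$, t}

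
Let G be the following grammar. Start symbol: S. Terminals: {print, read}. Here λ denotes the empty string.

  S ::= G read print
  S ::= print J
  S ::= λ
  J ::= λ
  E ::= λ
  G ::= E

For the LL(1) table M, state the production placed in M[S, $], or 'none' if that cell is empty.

S ::= λ

FIRST(J): from J::=λ we get {λ}. So FIRST(J) = {λ}.
FIRST(E): from E::=λ we get {λ}. So FIRST(E) = {λ}.
FIRST(G): from G::=E we get {λ}. So FIRST(G) = {λ}.
FIRST(S): from S::=G read print we get {read}; from S::=print J we get {print}; from S::=λ we get {λ}. So FIRST(S) = {λ, print, read}.
FOLLOW(S) includes $ since S is the start symbol.
FOLLOW(S): S appears on no right-hand side. Thus FOLLOW(S) = {$}.
For S ::= G read print: FIRST(G read print) = {read}, so it goes in M[S, t] for t ∈ {read}.
For S ::= print J: FIRST(print J) = {print}, so it goes in M[S, t] for t ∈ {print}.
For S ::= λ: FIRST(λ) = {λ}, so it goes in M[S, t] for t ∈ {}; since λ ∈ FIRST, also for every t ∈ FOLLOW(S) = {$}.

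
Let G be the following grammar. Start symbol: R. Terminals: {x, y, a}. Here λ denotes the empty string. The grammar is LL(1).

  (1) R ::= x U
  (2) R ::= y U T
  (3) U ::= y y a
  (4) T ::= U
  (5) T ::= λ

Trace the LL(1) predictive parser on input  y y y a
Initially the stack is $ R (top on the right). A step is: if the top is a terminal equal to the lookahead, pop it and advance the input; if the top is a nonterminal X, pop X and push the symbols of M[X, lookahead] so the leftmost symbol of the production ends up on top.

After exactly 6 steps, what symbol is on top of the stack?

     Stack      Input      Action
  1  $ R        y y y a $  expand R ::= y U T
  2  $ T U y    y y y a $  match y
  3  $ T U      y y a $    expand U ::= y y a
  4  $ T a y y  y y a $    match y
  5  $ T a y    y a $      match y
  6  $ T a      a $        match a
Stack after step 6: $ T (top = T).

T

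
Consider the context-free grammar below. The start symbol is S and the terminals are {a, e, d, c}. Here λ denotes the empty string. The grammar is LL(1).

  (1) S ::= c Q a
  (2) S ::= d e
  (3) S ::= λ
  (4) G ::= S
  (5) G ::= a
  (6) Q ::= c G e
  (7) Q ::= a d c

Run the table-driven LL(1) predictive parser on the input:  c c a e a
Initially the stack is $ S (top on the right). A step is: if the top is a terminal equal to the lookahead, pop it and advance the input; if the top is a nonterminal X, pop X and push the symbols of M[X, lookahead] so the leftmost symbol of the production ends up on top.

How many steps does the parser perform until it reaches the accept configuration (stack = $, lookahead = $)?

8

step 1: stack=$ S  input=c c a e a $  — expand S ::= c Q a
step 2: stack=$ a Q c  input=c c a e a $  — match c
step 3: stack=$ a Q  input=c a e a $  — expand Q ::= c G e
step 4: stack=$ a e G c  input=c a e a $  — match c
step 5: stack=$ a e G  input=a e a $  — expand G ::= a
step 6: stack=$ a e a  input=a e a $  — match a
step 7: stack=$ a e  input=e a $  — match e
step 8: stack=$ a  input=a $  — match a
Accept reached after 8 steps.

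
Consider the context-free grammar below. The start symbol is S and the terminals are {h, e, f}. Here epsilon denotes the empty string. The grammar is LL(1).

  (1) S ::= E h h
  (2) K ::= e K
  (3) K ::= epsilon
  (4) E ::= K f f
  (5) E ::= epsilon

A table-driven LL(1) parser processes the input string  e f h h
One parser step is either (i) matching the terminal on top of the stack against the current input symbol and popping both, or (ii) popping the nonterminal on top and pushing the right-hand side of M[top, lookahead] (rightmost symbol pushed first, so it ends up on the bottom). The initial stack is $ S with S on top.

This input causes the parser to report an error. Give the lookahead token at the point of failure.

h

step 1: stack=$ S  input=e f h h $  — expand S ::= E h h
step 2: stack=$ h h E  input=e f h h $  — expand E ::= K f f
step 3: stack=$ h h f f K  input=e f h h $  — expand K ::= e K
step 4: stack=$ h h f f K e  input=e f h h $  — match e
step 5: stack=$ h h f f K  input=f h h $  — expand K ::= epsilon
step 6: stack=$ h h f f  input=f h h $  — match f
step 7: stack=$ h h f  input=h h $  — error: top is terminal f but lookahead is h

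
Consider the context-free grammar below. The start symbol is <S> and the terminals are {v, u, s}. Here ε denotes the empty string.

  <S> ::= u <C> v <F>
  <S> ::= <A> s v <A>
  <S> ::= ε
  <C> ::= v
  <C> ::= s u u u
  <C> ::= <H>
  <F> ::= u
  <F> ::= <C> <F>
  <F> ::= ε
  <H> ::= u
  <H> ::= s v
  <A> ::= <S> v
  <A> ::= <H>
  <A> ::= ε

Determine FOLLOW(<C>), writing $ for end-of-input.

FIRST(<H>) = {s, u}
FIRST(<C>) = {s, u, v}  (via <H>)
FIRST(<F>) = {ε, s, u, v}  (via <C> <F>)
FIRST(<S>) = {ε, s, u, v}  (via <A> s v <A>)
FIRST(<A>) = {ε, s, u, v}  (via <S> v, <H>)
FOLLOW(<S>) includes $ since <S> is the start symbol.
FOLLOW(<S>): in <A>::=<S> v, <S> is followed by v with FIRST {v}. Thus FOLLOW(<S>) = {$, v}.
FOLLOW(<F>): in <S>::=u <C> v <F>, the suffix after <F> is empty, so FOLLOW(<F>) ⊇ FOLLOW(<S>) = {$, v}; in <F>::=<C> <F>, the suffix after <F> is empty (adds nothing new). Thus FOLLOW(<F>) = {$, v}.
FOLLOW(<C>): in <S>::=u <C> v <F>, <C> is followed by v <F> with FIRST {v}; in <F>::=<C> <F>, <C> is followed by <F> with FIRST {ε, s, u, v}; in <F>::=<C> <F>, the suffix after <C> is nullable, so FOLLOW(<C>) ⊇ FOLLOW(<F>) = {$, v}. Thus FOLLOW(<C>) = {$, s, u, v}.
FOLLOW(<A>): in <S>::=<A> s v <A> (occurrence 1), <A> is followed by s v <A> with FIRST {s}; in <S>::=<A> s v <A> (occurrence 2), the suffix after <A> is empty, so FOLLOW(<A>) ⊇ FOLLOW(<S>) = {$, v}. Thus FOLLOW(<A>) = {$, s, v}.
FOLLOW(<H>): in <C>::=<H>, the suffix after <H> is empty, so FOLLOW(<H>) ⊇ FOLLOW(<C>) = {$, s, u, v}; in <A>::=<H>, the suffix after <H> is empty, so FOLLOW(<H>) ⊇ FOLLOW(<A>) = {$, s, v}. Thus FOLLOW(<H>) = {$, s, u, v}.

{$, s, u, v}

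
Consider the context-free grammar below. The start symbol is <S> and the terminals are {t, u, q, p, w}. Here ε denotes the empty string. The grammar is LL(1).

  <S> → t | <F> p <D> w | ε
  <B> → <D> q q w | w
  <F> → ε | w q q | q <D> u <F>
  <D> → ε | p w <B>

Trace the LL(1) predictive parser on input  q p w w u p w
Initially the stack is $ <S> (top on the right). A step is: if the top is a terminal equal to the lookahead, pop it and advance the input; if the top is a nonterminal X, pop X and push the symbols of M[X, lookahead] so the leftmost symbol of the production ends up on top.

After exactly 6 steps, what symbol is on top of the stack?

     Stack                    Input            Action
  1  $ <S>                    q p w w u p w $  expand <S> → <F> p <D> w
  2  $ w <D> p <F>            q p w w u p w $  expand <F> → q <D> u <F>
  3  $ w <D> p <F> u <D> q    q p w w u p w $  match q
  4  $ w <D> p <F> u <D>      p w w u p w $    expand <D> → p w <B>
  5  $ w <D> p <F> u <B> w p  p w w u p w $    match p
  6  $ w <D> p <F> u <B> w    w w u p w $      match w
Stack after step 6: $ w <D> p <F> u <B> (top = <B>).

<B>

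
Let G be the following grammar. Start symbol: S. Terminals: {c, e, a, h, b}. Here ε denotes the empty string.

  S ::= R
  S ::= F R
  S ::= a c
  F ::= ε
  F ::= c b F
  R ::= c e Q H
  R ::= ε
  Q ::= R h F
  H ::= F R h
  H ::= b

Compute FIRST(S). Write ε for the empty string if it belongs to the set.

{ε, a, c}

FIRST(F): from F::=ε we get {ε}; from F::=c b F we get {c}. So FIRST(F) = {ε, c}.
FIRST(R): from R::=c e Q H we get {c}; from R::=ε we get {ε}. So FIRST(R) = {ε, c}.
FIRST(S): from S::=R we get {ε, c}; from S::=F R we get {ε, c}; from S::=a c we get {a}. So FIRST(S) = {ε, a, c}.
FIRST(Q): from Q::=R h F we get {c, h}. So FIRST(Q) = {c, h}.
FIRST(H): from H::=F R h we get {c, h}; from H::=b we get {b}. So FIRST(H) = {b, c, h}.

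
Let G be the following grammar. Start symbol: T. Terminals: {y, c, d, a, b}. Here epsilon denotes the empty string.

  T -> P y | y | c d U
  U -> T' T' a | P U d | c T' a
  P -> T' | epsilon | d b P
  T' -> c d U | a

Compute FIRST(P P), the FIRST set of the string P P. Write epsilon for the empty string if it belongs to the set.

FIRST(T'): from T'->c d U we get {c}; from T'->a we get {a}. So FIRST(T') = {a, c}.
FIRST(P): from P->T' we get {a, c}; from P->epsilon we get {epsilon}; from P->d b P we get {d}. So FIRST(P) = {epsilon, a, c, d}.
FIRST(T): from T->P y we get {a, c, d, y}; from T->y we get {y}; from T->c d U we get {c}. So FIRST(T) = {a, c, d, y}.
FIRST(U): from U->T' T' a we get {a, c}; from U->P U d we get {a, c, d}; from U->c T' a we get {c}. So FIRST(U) = {a, c, d}.
FIRST(P P): take FIRST of each symbol in turn, carrying on past any symbol whose FIRST contains epsilon; result {epsilon, a, c, d}.

{epsilon, a, c, d}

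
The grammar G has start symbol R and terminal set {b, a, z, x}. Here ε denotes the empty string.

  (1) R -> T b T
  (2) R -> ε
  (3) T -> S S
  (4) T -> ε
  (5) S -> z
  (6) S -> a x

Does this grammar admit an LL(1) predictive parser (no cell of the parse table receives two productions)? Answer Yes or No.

Yes

FIRST(R) = {ε, a, b, z}
FIRST(T) = {ε, a, z}
FIRST(S) = {a, z}
FOLLOW(R) = {$}
FOLLOW(T) = {$, b}
FOLLOW(S) = {$, a, b, z}
Each cell of M receives at most one production.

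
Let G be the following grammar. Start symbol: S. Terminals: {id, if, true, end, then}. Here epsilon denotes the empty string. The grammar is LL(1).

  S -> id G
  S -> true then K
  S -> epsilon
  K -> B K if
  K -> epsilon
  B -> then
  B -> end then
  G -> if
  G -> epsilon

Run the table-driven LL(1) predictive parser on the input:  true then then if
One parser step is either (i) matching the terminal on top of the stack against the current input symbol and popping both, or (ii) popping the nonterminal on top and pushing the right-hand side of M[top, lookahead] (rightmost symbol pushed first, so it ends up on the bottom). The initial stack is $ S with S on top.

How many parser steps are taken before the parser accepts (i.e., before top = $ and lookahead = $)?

8

step 1: stack=$ S  input=true then then if $  — expand S -> true then K
step 2: stack=$ K then true  input=true then then if $  — match true
step 3: stack=$ K then  input=then then if $  — match then
step 4: stack=$ K  input=then if $  — expand K -> B K if
step 5: stack=$ if K B  input=then if $  — expand B -> then
step 6: stack=$ if K then  input=then if $  — match then
step 7: stack=$ if K  input=if $  — expand K -> epsilon
step 8: stack=$ if  input=if $  — match if
Accept reached after 8 steps.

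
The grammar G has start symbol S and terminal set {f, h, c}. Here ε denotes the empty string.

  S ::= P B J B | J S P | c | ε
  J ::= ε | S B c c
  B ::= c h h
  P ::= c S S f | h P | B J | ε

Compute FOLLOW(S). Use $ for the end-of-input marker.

FIRST(B): from B::=c h h we get {c}. So FIRST(B) = {c}.
FIRST(P): from P::=c S S f we get {c}; from P::=h P we get {h}; from P::=B J we get {c}; from P::=ε we get {ε}. So FIRST(P) = {ε, c, h}.
FIRST(S): from S::=P B J B we get {c, h}; from S::=J S P we get {ε, c, h}; from S::=c we get {c}; from S::=ε we get {ε}. So FIRST(S) = {ε, c, h}.
FIRST(J): from J::=ε we get {ε}; from J::=S B c c we get {c, h}. So FIRST(J) = {ε, c, h}.
FOLLOW(S) includes $ since S is the start symbol.
FOLLOW(S): in S::=J S P, S is followed by P with FIRST {ε, c, h}; in S::=J S P, the suffix after S is nullable (adds nothing new); in J::=S B c c, S is followed by B c c with FIRST {c}; in P::=c S S f (occurrence 1), S is followed by S f with FIRST {c, f, h}; in P::=c S S f (occurrence 2), S is followed by f with FIRST {f}. Thus FOLLOW(S) = {$, c, f, h}.
FOLLOW(P): in S::=P B J B, P is followed by B J B with FIRST {c}; in S::=J S P, the suffix after P is empty, so FOLLOW(P) ⊇ FOLLOW(S) = {$, c, f, h}; in P::=h P, the suffix after P is empty (adds nothing new). Thus FOLLOW(P) = {$, c, f, h}.
FOLLOW(J): in S::=P B J B, J is followed by B with FIRST {c}; in S::=J S P, J is followed by S P with FIRST {ε, c, h}; in S::=J S P, the suffix after J is nullable, so FOLLOW(J) ⊇ FOLLOW(S) = {$, c, f, h}; in P::=B J, the suffix after J is empty, so FOLLOW(J) ⊇ FOLLOW(P) = {$, c, f, h}. Thus FOLLOW(J) = {$, c, f, h}.
FOLLOW(B): in S::=P B J B (occurrence 1), B is followed by J B with FIRST {c, h}; in S::=P B J B (occurrence 2), the suffix after B is empty, so FOLLOW(B) ⊇ FOLLOW(S) = {$, c, f, h}; in J::=S B c c, B is followed by c c with FIRST {c}; in P::=B J, B is followed by J with FIRST {ε, c, h}; in P::=B J, the suffix after B is nullable, so FOLLOW(B) ⊇ FOLLOW(P) = {$, c, f, h}. Thus FOLLOW(B) = {$, c, f, h}.

{$, c, f, h}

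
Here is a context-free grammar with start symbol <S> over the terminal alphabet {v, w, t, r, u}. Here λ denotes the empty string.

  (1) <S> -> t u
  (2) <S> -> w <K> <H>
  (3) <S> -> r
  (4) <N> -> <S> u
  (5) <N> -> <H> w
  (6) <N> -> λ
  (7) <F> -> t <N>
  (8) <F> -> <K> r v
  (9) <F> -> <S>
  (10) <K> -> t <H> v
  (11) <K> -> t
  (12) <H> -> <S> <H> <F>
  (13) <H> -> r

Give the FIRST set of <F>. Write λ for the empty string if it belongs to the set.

{r, t, w}

FIRST(<S>) = {r, t, w}
FIRST(<K>) = {t}
FIRST(<F>) = {r, t, w}  (via <K> r v, <S>)
FIRST(<H>) = {r, t, w}  (via <S> <H> <F>)
FIRST(<N>) = {λ, r, t, w}  (via <S> u, <H> w)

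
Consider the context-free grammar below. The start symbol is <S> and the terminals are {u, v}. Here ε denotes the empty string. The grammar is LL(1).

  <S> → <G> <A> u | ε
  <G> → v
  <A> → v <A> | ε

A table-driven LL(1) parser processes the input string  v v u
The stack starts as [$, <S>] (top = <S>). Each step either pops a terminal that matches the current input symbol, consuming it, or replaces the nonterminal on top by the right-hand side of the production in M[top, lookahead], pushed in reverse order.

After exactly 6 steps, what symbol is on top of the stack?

     Stack        Input    Action
  1  $ <S>        v v u $  expand <S> → <G> <A> u
  2  $ u <A> <G>  v v u $  expand <G> → v
  3  $ u <A> v    v v u $  match v
  4  $ u <A>      v u $    expand <A> → v <A>
  5  $ u <A> v    v u $    match v
  6  $ u <A>      u $      expand <A> → ε
Stack after step 6: $ u (top = u).

u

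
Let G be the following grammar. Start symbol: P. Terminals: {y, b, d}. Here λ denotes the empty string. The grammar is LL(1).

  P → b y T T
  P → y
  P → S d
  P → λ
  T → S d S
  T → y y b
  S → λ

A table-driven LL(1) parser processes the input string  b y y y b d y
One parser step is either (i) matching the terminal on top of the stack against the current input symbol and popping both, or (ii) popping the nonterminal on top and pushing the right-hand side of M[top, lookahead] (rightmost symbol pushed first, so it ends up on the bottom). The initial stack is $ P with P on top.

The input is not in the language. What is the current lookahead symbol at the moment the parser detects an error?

      Stack      Input            Action
   1  $ P        b y y y b d y $  expand P → b y T T
   2  $ T T y b  b y y y b d y $  match b
   3  $ T T y    y y y b d y $    match y
   4  $ T T      y y b d y $      expand T → y y b
   5  $ T b y y  y y b d y $      match y
   6  $ T b y    y b d y $        match y
   7  $ T b      b d y $          match b
   8  $ T        d y $            expand T → S d S
   9  $ S d S    d y $            expand S → λ
  10  $ S d      d y $            match d
  11  $ S        y $              expand S → λ
  12  $          y $              error: stack empty but input remains

y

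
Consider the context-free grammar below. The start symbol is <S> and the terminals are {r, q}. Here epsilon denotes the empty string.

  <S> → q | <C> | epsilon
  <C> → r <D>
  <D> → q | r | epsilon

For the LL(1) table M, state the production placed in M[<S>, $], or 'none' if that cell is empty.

FIRST(<C>) = {r}
FIRST(<D>) = {epsilon, q, r}
FIRST(<S>) = {epsilon, q, r}  (via <C>)
FOLLOW(<S>) includes $ since <S> is the start symbol.
FOLLOW(<S>): <S> appears on no right-hand side. Thus FOLLOW(<S>) = {$}.
For <S> → q: FIRST(q) = {q}, so it goes in M[<S>, t] for t ∈ {q}.
For <S> → <C>: FIRST(<C>) = {r}, so it goes in M[<S>, t] for t ∈ {r}.
For <S> → epsilon: FIRST(epsilon) = {epsilon}, so it goes in M[<S>, t] for t ∈ {}; since epsilon ∈ FIRST, also for every t ∈ FOLLOW(<S>) = {$}.

<S> → epsilon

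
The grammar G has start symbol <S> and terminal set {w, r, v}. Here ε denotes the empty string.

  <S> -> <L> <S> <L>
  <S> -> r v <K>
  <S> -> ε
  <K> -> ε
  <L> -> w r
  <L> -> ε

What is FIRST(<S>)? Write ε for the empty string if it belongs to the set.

{ε, r, w}

FIRST(<K>) = {ε}
FIRST(<L>) = {ε, w}
FIRST(<S>) = {ε, r, w}  (via <L> <S> <L>)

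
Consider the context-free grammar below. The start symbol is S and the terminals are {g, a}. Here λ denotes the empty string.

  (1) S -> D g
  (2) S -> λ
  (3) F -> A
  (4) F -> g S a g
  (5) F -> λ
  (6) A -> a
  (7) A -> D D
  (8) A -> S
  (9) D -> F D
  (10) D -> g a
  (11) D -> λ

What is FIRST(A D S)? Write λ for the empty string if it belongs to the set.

FIRST(S) = {λ, a, g}  (via D g)
FIRST(F) = {λ, a, g}  (via A)
FIRST(D) = {λ, a, g}  (via F D)
FIRST(A) = {λ, a, g}  (via D D, S)
FIRST(A D S): take FIRST of each symbol in turn, carrying on past any symbol whose FIRST contains λ; result {λ, a, g}.

{λ, a, g}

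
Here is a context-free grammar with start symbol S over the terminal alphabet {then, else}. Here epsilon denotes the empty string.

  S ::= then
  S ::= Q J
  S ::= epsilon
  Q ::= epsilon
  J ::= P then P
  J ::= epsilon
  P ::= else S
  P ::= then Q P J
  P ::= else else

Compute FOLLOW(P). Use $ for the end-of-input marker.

{$, else, then}

FIRST(Q): from Q::=epsilon we get {epsilon}. So FIRST(Q) = {epsilon}.
FIRST(P): from P::=else S we get {else}; from P::=then Q P J we get {then}; from P::=else else we get {else}. So FIRST(P) = {else, then}.
FIRST(J): from J::=P then P we get {else, then}; from J::=epsilon we get {epsilon}. So FIRST(J) = {epsilon, else, then}.
FIRST(S): from S::=then we get {then}; from S::=Q J we get {epsilon, else, then}; from S::=epsilon we get {epsilon}. So FIRST(S) = {epsilon, else, then}.
FOLLOW(S) includes $ since S is the start symbol.
FOLLOW(S): in P::=else S, the suffix after S is empty, so FOLLOW(S) ⊇ FOLLOW(P) = {$, else, then}. Thus FOLLOW(S) = {$, else, then}.
FOLLOW(Q): in S::=Q J, Q is followed by J with FIRST {epsilon, else, then}; in S::=Q J, the suffix after Q is nullable, so FOLLOW(Q) ⊇ FOLLOW(S) = {$, else, then}; in P::=then Q P J, Q is followed by P J with FIRST {else, then}. Thus FOLLOW(Q) = {$, else, then}.
FOLLOW(J): in S::=Q J, the suffix after J is empty, so FOLLOW(J) ⊇ FOLLOW(S) = {$, else, then}; in P::=then Q P J, the suffix after J is empty, so FOLLOW(J) ⊇ FOLLOW(P) = {$, else, then}. Thus FOLLOW(J) = {$, else, then}.
FOLLOW(P): in J::=P then P (occurrence 1), P is followed by then P with FIRST {then}; in J::=P then P (occurrence 2), the suffix after P is empty, so FOLLOW(P) ⊇ FOLLOW(J) = {$, else, then}; in P::=then Q P J, P is followed by J with FIRST {epsilon, else, then}; in P::=then Q P J, the suffix after P is nullable (adds nothing new). Thus FOLLOW(P) = {$, else, then}.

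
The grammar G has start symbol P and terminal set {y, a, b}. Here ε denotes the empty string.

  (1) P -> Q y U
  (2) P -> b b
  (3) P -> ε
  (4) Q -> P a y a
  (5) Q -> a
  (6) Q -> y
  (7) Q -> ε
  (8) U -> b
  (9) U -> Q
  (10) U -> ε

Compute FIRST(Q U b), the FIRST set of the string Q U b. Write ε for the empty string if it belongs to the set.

{a, b, y}

FIRST(P) = {ε, a, b, y}  (via Q y U)
FIRST(Q) = {ε, a, b, y}  (via P a y a)
FIRST(U) = {ε, a, b, y}  (via Q)
FIRST(Q U b): take FIRST of each symbol in turn, carrying on past any symbol whose FIRST contains ε; result {a, b, y}.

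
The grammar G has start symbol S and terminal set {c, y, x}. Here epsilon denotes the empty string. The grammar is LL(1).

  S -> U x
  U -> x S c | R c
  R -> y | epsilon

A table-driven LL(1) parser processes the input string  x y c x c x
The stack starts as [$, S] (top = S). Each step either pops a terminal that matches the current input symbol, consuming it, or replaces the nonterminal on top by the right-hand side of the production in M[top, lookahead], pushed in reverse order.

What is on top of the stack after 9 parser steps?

c

step 1: stack=$ S  input=x y c x c x $  — expand S -> U x
step 2: stack=$ x U  input=x y c x c x $  — expand U -> x S c
step 3: stack=$ x c S x  input=x y c x c x $  — match x
step 4: stack=$ x c S  input=y c x c x $  — expand S -> U x
step 5: stack=$ x c x U  input=y c x c x $  — expand U -> R c
step 6: stack=$ x c x c R  input=y c x c x $  — expand R -> y
step 7: stack=$ x c x c y  input=y c x c x $  — match y
step 8: stack=$ x c x c  input=c x c x $  — match c
step 9: stack=$ x c x  input=x c x $  — match x
Stack after step 9: $ x c (top = c).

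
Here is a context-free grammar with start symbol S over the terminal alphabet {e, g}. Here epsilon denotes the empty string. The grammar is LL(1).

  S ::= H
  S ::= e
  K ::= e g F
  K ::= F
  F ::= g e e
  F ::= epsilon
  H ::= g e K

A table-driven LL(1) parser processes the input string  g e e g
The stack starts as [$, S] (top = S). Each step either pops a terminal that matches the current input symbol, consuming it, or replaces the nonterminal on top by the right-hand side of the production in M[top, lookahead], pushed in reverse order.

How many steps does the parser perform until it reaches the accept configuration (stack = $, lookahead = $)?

step 1: stack=$ S  input=g e e g $  — expand S ::= H
step 2: stack=$ H  input=g e e g $  — expand H ::= g e K
step 3: stack=$ K e g  input=g e e g $  — match g
step 4: stack=$ K e  input=e e g $  — match e
step 5: stack=$ K  input=e g $  — expand K ::= e g F
step 6: stack=$ F g e  input=e g $  — match e
step 7: stack=$ F g  input=g $  — match g
step 8: stack=$ F  input=$  — expand F ::= epsilon
Accept reached after 8 steps.

8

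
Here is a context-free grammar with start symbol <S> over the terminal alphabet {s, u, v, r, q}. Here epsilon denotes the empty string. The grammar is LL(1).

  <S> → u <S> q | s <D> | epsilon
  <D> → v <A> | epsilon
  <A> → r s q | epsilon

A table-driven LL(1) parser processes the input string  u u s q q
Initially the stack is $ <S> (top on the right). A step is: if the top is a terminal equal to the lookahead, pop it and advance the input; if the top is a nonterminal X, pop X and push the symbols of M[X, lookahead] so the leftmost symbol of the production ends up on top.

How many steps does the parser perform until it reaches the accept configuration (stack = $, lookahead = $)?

9

step 1: stack=$ <S>  input=u u s q q $  — expand <S> → u <S> q
step 2: stack=$ q <S> u  input=u u s q q $  — match u
step 3: stack=$ q <S>  input=u s q q $  — expand <S> → u <S> q
step 4: stack=$ q q <S> u  input=u s q q $  — match u
step 5: stack=$ q q <S>  input=s q q $  — expand <S> → s <D>
step 6: stack=$ q q <D> s  input=s q q $  — match s
step 7: stack=$ q q <D>  input=q q $  — expand <D> → epsilon
step 8: stack=$ q q  input=q q $  — match q
step 9: stack=$ q  input=q $  — match q
Accept reached after 9 steps.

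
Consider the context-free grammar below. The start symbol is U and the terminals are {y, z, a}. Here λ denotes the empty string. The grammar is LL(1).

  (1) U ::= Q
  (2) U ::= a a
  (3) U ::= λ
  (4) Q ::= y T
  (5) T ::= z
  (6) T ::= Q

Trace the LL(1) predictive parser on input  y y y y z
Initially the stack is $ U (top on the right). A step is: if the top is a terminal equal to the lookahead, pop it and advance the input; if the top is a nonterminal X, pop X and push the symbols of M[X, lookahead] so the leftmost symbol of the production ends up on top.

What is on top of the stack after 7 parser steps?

step 1: stack=$ U  input=y y y y z $  — expand U ::= Q
step 2: stack=$ Q  input=y y y y z $  — expand Q ::= y T
step 3: stack=$ T y  input=y y y y z $  — match y
step 4: stack=$ T  input=y y y z $  — expand T ::= Q
step 5: stack=$ Q  input=y y y z $  — expand Q ::= y T
step 6: stack=$ T y  input=y y y z $  — match y
step 7: stack=$ T  input=y y z $  — expand T ::= Q
Stack after step 7: $ Q (top = Q).

Q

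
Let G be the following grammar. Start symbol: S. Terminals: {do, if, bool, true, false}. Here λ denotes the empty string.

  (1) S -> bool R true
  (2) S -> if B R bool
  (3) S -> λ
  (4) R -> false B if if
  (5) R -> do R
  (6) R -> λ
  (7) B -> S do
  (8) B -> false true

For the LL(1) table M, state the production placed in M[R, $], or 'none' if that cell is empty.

none

FIRST(S) = {λ, bool, if}
FIRST(R) = {λ, do, false}
FIRST(B) = {bool, do, false, if}  (via S do)
FOLLOW(S) includes $ since S is the start symbol.
FOLLOW(R): in S->bool R true, R is followed by true with FIRST {true}; in S->if B R bool, R is followed by bool with FIRST {bool}; in R->do R, the suffix after R is empty (adds nothing new). Thus FOLLOW(R) = {bool, true}.
For R -> false B if if: FIRST(false B if if) = {false}, so it goes in M[R, t] for t ∈ {false}.
For R -> do R: FIRST(do R) = {do}, so it goes in M[R, t] for t ∈ {do}.
For R -> λ: FIRST(λ) = {λ}, so it goes in M[R, t] for t ∈ {}; since λ ∈ FIRST, also for every t ∈ FOLLOW(R) = {bool, true}.
None of these place a production in M[R, $].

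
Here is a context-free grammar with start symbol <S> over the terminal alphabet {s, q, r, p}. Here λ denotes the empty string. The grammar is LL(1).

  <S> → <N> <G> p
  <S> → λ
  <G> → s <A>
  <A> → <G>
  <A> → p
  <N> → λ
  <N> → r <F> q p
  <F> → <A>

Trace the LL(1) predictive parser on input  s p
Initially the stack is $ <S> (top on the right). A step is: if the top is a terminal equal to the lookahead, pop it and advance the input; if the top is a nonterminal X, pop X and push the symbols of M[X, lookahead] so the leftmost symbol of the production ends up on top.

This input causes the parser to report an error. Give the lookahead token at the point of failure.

$

     Stack        Input  Action
  1  $ <S>        s p $  expand <S> → <N> <G> p
  2  $ p <G> <N>  s p $  expand <N> → λ
  3  $ p <G>      s p $  expand <G> → s <A>
  4  $ p <A> s    s p $  match s
  5  $ p <A>      p $    expand <A> → p
  6  $ p p        p $    match p
  7  $ p          $      error: top is terminal p but lookahead is $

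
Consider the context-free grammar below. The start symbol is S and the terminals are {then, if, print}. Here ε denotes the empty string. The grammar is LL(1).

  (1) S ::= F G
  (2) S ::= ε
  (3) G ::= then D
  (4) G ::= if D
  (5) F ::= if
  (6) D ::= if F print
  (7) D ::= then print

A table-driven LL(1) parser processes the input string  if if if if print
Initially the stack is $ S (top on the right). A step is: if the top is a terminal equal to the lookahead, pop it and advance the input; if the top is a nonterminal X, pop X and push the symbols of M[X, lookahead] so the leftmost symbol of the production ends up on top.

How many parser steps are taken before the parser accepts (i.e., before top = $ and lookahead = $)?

10

      Stack         Input                Action
   1  $ S           if if if if print $  expand S ::= F G
   2  $ G F         if if if if print $  expand F ::= if
   3  $ G if        if if if if print $  match if
   4  $ G           if if if print $     expand G ::= if D
   5  $ D if        if if if print $     match if
   6  $ D           if if print $        expand D ::= if F print
   7  $ print F if  if if print $        match if
   8  $ print F     if print $           expand F ::= if
   9  $ print if    if print $           match if
  10  $ print       print $              match print
Accept reached after 10 steps.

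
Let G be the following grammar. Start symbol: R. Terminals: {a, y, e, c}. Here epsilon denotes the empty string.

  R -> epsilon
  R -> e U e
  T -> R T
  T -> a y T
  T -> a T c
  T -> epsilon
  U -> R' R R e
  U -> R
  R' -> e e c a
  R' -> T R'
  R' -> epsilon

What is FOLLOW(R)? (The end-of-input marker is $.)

{$, a, c, e}

FIRST(R): from R->epsilon we get {epsilon}; from R->e U e we get {e}. So FIRST(R) = {epsilon, e}.
FIRST(T): from T->R T we get {epsilon, a, e}; from T->a y T we get {a}; from T->a T c we get {a}; from T->epsilon we get {epsilon}. So FIRST(T) = {epsilon, a, e}.
FIRST(R'): from R'->e e c a we get {e}; from R'->T R' we get {epsilon, a, e}; from R'->epsilon we get {epsilon}. So FIRST(R') = {epsilon, a, e}.
FIRST(U): from U->R' R R e we get {a, e}; from U->R we get {epsilon, e}. So FIRST(U) = {epsilon, a, e}.
FOLLOW(R) includes $ since R is the start symbol.
FOLLOW(U): in R->e U e, U is followed by e with FIRST {e}. Thus FOLLOW(U) = {e}.
FOLLOW(R'): in U->R' R R e, R' is followed by R R e with FIRST {e}; in R'->T R', the suffix after R' is empty (adds nothing new). Thus FOLLOW(R') = {e}.
FOLLOW(T): in T->R T, the suffix after T is empty (adds nothing new); in T->a y T, the suffix after T is empty (adds nothing new); in T->a T c, T is followed by c with FIRST {c}; in R'->T R', T is followed by R' with FIRST {epsilon, a, e}; in R'->T R', the suffix after T is nullable, so FOLLOW(T) ⊇ FOLLOW(R') = {e}. Thus FOLLOW(T) = {a, c, e}.
FOLLOW(R): in T->R T, R is followed by T with FIRST {epsilon, a, e}; in T->R T, the suffix after R is nullable, so FOLLOW(R) ⊇ FOLLOW(T) = {a, c, e}; in U->R' R R e (occurrence 1), R is followed by R e with FIRST {e}; in U->R' R R e (occurrence 2), R is followed by e with FIRST {e}; in U->R, the suffix after R is empty, so FOLLOW(R) ⊇ FOLLOW(U) = {e}. Thus FOLLOW(R) = {$, a, c, e}.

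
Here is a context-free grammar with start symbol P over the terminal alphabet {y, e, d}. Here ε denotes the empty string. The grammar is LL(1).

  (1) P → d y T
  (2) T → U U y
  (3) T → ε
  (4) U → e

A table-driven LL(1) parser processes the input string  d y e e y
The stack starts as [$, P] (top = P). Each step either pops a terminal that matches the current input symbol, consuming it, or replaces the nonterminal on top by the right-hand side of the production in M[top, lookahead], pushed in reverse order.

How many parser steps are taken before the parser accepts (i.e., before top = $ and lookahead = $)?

     Stack    Input        Action
  1  $ P      d y e e y $  expand P → d y T
  2  $ T y d  d y e e y $  match d
  3  $ T y    y e e y $    match y
  4  $ T      e e y $      expand T → U U y
  5  $ y U U  e e y $      expand U → e
  6  $ y U e  e e y $      match e
  7  $ y U    e y $        expand U → e
  8  $ y e    e y $        match e
  9  $ y      y $          match y
Accept reached after 9 steps.

9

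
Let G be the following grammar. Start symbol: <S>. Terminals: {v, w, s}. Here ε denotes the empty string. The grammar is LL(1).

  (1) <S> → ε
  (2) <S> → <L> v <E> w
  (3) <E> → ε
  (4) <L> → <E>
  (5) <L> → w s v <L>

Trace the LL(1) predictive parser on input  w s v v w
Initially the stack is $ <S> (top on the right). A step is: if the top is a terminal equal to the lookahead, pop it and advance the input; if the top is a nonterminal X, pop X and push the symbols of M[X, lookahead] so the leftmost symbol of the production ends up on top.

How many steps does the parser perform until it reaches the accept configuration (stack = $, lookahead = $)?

      Stack                Input        Action
   1  $ <S>                w s v v w $  expand <S> → <L> v <E> w
   2  $ w <E> v <L>        w s v v w $  expand <L> → w s v <L>
   3  $ w <E> v <L> v s w  w s v v w $  match w
   4  $ w <E> v <L> v s    s v v w $    match s
   5  $ w <E> v <L> v      v v w $      match v
   6  $ w <E> v <L>        v w $        expand <L> → <E>
   7  $ w <E> v <E>        v w $        expand <E> → ε
   8  $ w <E> v            v w $        match v
   9  $ w <E>              w $          expand <E> → ε
  10  $ w                  w $          match w
Accept reached after 10 steps.

10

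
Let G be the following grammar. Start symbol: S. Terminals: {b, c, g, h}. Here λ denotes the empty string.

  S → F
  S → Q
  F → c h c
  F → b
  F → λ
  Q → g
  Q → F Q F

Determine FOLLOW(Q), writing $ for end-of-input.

FIRST(F): from F→c h c we get {c}; from F→b we get {b}; from F→λ we get {λ}. So FIRST(F) = {λ, b, c}.
FIRST(Q): from Q→g we get {g}; from Q→F Q F we get {b, c, g}. So FIRST(Q) = {b, c, g}.
FIRST(S): from S→F we get {λ, b, c}; from S→Q we get {b, c, g}. So FIRST(S) = {λ, b, c, g}.
FOLLOW(S) includes $ since S is the start symbol.
FOLLOW(S): S appears on no right-hand side. Thus FOLLOW(S) = {$}.
FOLLOW(Q): in S→Q, the suffix after Q is empty, so FOLLOW(Q) ⊇ FOLLOW(S) = {$}; in Q→F Q F, Q is followed by F with FIRST {λ, b, c}; in Q→F Q F, the suffix after Q is nullable (adds nothing new). Thus FOLLOW(Q) = {$, b, c}.
FOLLOW(F): in S→F, the suffix after F is empty, so FOLLOW(F) ⊇ FOLLOW(S) = {$}; in Q→F Q F (occurrence 1), F is followed by Q F with FIRST {b, c, g}; in Q→F Q F (occurrence 2), the suffix after F is empty, so FOLLOW(F) ⊇ FOLLOW(Q) = {$, b, c}. Thus FOLLOW(F) = {$, b, c, g}.

{$, b, c}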